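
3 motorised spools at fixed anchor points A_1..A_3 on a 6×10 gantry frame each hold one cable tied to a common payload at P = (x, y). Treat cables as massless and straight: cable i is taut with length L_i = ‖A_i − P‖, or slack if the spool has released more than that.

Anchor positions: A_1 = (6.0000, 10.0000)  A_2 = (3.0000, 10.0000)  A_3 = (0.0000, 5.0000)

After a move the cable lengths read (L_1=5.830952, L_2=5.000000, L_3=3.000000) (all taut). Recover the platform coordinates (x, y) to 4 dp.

(3.0000, 5.0000)

circle eqns → linear via eq_j − eq_1; set k_j = A_j·A_j − L_j²
k_1 = 36.0000+100.0000−34.0000 = 102.0000
6.0000·x + 0.0000·y = k_1−k_2 = 18.0000
12.0000·x + 10.0000·y = k_1−k_3 = 86.0000
solve first two rows → x=3.0000, y=5.0000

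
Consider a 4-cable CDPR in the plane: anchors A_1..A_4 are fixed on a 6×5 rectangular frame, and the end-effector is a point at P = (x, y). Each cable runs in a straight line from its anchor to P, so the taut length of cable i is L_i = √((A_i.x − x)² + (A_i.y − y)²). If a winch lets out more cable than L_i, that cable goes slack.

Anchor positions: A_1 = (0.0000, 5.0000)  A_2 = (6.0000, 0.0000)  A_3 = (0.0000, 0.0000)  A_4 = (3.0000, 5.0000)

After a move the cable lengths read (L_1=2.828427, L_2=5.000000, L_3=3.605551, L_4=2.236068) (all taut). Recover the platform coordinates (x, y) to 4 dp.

circle eqns → linear via eq_j − eq_1; set k_j = A_j·A_j − L_j²
k_1 = 0.0000+25.0000−8.0000 = 17.0000
-12.0000·x + 10.0000·y = k_1−k_2 = 6.0000
0.0000·x + 10.0000·y = k_1−k_3 = 30.0000
-6.0000·x + 0.0000·y = k_1−k_4 = -12.0000
solve first two rows → x=2.0000, y=3.0000
check cable 4: ‖A_4−P‖² = 5.0000 ≈ L_4² = 5.0000 ✓

(2.0000, 3.0000)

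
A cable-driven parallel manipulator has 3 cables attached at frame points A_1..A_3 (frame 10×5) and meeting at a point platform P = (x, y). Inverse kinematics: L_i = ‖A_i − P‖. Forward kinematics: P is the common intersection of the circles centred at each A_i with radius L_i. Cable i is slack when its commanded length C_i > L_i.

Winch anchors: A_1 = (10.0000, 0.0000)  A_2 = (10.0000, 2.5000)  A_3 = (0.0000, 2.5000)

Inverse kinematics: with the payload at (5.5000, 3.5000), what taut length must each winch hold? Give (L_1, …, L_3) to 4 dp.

(5.7009, 4.6098, 5.5902)

cable 1: Δx=4.5000, Δy=-3.5000; L_1 = √(Δx²+Δy²) = 5.7009
cable 2: Δx=4.5000, Δy=-1.0000; L_2 = √(Δx²+Δy²) = 4.6098
cable 3: Δx=-5.5000, Δy=-1.0000; L_3 = √(Δx²+Δy²) = 5.5902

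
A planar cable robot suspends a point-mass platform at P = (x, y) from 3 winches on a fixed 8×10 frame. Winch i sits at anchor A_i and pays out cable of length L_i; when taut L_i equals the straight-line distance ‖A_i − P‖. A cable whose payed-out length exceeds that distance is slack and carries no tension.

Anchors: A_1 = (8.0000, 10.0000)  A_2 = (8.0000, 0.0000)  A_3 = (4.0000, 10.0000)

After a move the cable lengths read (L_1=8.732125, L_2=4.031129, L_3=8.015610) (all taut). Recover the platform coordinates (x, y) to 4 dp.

circle eqns → linear via eq_j − eq_1; set c_j = A_j·A_j − L_j²
c_1 = 64.0000+100.0000−76.2500 = 87.7500
0.0000·x + 20.0000·y = c_1−c_2 = 40.0000
8.0000·x + 0.0000·y = c_1−c_3 = 36.0000
solve first two rows → x=4.5000, y=2.0000

(4.5000, 2.0000)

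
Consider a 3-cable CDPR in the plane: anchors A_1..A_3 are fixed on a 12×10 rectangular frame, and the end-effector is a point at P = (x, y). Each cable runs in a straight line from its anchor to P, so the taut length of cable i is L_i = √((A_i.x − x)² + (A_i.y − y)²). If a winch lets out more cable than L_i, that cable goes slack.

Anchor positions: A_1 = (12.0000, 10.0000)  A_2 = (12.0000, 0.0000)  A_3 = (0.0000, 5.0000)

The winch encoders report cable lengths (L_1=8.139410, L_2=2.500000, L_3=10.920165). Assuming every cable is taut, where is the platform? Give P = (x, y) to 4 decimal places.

(10.5000, 2.0000)

circle eqns → linear via eq_j − eq_1; set c_j = A_j·A_j − L_j²
c_1 = 144.0000+100.0000−66.2500 = 177.7500
0.0000·x + 20.0000·y = c_1−c_2 = 40.0000
24.0000·x + 10.0000·y = c_1−c_3 = 272.0000
solve first two rows → x=10.5000, y=2.0000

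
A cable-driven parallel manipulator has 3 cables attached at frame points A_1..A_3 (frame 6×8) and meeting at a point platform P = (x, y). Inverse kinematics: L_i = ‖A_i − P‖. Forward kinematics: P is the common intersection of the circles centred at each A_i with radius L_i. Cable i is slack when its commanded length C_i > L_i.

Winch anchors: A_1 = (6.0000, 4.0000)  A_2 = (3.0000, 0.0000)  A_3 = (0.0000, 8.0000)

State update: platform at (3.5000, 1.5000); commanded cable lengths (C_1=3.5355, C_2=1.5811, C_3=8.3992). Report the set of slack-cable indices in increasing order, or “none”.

i=1: geometric 3.5355 vs commanded 3.5355 ⇒ taut
i=2: geometric 1.5811 vs commanded 1.5811 ⇒ taut
i=3: geometric 7.3824 vs commanded 8.3992 ⇒ slack

3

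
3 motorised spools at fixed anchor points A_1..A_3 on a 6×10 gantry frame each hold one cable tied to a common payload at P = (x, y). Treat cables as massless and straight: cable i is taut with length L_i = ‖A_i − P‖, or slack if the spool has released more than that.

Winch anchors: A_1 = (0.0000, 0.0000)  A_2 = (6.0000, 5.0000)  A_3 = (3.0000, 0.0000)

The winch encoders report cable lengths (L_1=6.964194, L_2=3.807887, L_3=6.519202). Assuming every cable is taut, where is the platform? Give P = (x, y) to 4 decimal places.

(2.5000, 6.5000)

circle eqns → linear via eq_j − eq_1; set k_j = A_j·A_j − L_j²
k_1 = 0.0000+0.0000−48.5000 = -48.5000
-12.0000·x − 10.0000·y = k_1−k_2 = -95.0000
-6.0000·x + 0.0000·y = k_1−k_3 = -15.0000
solve first two rows → x=2.5000, y=6.5000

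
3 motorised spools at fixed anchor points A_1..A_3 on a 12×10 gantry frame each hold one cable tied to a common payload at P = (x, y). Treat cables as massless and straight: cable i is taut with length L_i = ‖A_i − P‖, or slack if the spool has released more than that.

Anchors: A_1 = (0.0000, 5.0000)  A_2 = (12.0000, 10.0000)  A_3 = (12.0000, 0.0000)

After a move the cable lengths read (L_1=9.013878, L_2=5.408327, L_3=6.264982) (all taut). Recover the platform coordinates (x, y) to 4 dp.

circle eqns → linear via eq_j − eq_1; set q_j = A_j·A_j − L_j²
q_1 = 0.0000+25.0000−81.2500 = -56.2500
-24.0000·x − 10.0000·y = q_1−q_2 = -271.0000
-24.0000·x + 10.0000·y = q_1−q_3 = -161.0000
solve first two rows → x=9.0000, y=5.5000

(9.0000, 5.5000)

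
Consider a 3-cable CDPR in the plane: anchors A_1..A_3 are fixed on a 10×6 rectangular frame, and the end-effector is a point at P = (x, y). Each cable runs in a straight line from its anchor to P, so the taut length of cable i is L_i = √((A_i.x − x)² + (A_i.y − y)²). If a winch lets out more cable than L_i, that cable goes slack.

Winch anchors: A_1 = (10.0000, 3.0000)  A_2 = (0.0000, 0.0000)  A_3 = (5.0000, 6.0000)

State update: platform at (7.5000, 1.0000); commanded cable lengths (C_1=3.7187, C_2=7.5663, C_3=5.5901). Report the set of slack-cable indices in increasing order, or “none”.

1

i=1: geometric 3.2016 vs commanded 3.7187 ⇒ slack
i=2: geometric 7.5664 vs commanded 7.5663 ⇒ taut
i=3: geometric 5.5902 vs commanded 5.5901 ⇒ taut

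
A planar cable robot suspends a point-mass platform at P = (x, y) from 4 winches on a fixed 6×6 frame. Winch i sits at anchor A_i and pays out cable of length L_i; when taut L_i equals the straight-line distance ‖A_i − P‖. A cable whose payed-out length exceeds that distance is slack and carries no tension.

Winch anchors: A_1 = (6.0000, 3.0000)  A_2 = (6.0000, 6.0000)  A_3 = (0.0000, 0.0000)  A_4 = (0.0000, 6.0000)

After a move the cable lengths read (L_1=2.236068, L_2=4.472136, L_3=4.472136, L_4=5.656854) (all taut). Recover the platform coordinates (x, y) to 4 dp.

circle eqns → linear via eq_j − eq_1; set k_j = A_j·A_j − L_j²
k_1 = 36.0000+9.0000−5.0000 = 40.0000
0.0000·x − 6.0000·y = k_1−k_2 = -12.0000
12.0000·x + 6.0000·y = k_1−k_3 = 60.0000
12.0000·x − 6.0000·y = k_1−k_4 = 36.0000
solve first two rows → x=4.0000, y=2.0000
check cable 4: ‖A_4−P‖² = 32.0000 ≈ L_4² = 32.0000 ✓

(4.0000, 2.0000)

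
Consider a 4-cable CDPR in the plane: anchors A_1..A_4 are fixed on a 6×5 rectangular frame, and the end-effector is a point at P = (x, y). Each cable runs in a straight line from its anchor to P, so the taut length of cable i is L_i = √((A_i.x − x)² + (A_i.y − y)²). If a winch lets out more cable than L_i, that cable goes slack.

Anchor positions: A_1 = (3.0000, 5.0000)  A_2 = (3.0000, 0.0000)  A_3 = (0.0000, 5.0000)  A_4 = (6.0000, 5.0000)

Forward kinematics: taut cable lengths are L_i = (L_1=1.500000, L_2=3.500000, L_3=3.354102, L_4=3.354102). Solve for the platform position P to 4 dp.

(3.0000, 3.5000)

circle eqns → linear via eq_j − eq_1; set k_j = A_j·A_j − L_j²
k_1 = 9.0000+25.0000−2.2500 = 31.7500
0.0000·x + 10.0000·y = k_1−k_2 = 35.0000
6.0000·x + 0.0000·y = k_1−k_3 = 18.0000
-6.0000·x + 0.0000·y = k_1−k_4 = -18.0000
solve first two rows → x=3.0000, y=3.5000
check cable 4: ‖A_4−P‖² = 11.2500 ≈ L_4² = 11.2500 ✓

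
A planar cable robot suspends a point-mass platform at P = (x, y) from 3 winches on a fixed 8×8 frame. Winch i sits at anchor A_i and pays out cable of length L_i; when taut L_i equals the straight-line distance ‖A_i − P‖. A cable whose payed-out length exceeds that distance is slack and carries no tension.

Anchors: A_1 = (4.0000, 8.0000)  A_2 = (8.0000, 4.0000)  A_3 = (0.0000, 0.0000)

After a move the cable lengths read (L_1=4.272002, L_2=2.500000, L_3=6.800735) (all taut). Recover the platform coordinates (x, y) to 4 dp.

(5.5000, 4.0000)

expand ‖A_i−P‖²=L_i² and subtract eq 1 (q_i ≔ ‖A_i‖²−L_i²)
q_1 = 16.0000+64.0000−18.2500 = 61.7500
eq1−eq2 → [-8.0000  8.0000]·P = -12.0000
eq1−eq3 → [8.0000  16.0000]·P = 108.0000
2×2 solve → P = (5.5000, 4.0000)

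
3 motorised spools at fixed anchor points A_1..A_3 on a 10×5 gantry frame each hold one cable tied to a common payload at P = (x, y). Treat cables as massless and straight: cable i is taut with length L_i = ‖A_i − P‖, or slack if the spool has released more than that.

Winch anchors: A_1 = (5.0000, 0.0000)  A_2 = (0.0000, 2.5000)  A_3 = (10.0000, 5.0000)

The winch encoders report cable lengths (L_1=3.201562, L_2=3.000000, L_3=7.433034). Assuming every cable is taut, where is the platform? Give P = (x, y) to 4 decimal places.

circle eqns → linear via eq_j − eq_1; set c_j = A_j·A_j − L_j²
c_1 = 25.0000+0.0000−10.2500 = 14.7500
10.0000·x − 5.0000·y = c_1−c_2 = 17.5000
-10.0000·x − 10.0000·y = c_1−c_3 = -55.0000
solve first two rows → x=3.0000, y=2.5000

(3.0000, 2.5000)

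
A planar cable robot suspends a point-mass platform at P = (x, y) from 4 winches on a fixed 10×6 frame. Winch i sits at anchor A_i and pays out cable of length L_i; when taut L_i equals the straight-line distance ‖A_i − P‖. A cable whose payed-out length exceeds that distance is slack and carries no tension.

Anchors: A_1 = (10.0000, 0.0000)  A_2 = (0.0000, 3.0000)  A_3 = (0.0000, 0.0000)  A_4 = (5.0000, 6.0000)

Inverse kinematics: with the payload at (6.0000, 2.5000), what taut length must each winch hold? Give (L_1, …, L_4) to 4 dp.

(4.7170, 6.0208, 6.5000, 3.6401)

L_1: Δ = A_1−P = (4.0000, -2.5000) → ‖Δ‖ = √22.2500 = 4.7170
L_2: Δ = A_2−P = (-6.0000, 0.5000) → ‖Δ‖ = √36.2500 = 6.0208
L_3: Δ = A_3−P = (-6.0000, -2.5000) → ‖Δ‖ = √42.2500 = 6.5000
L_4: Δ = A_4−P = (-1.0000, 3.5000) → ‖Δ‖ = √13.2500 = 3.6401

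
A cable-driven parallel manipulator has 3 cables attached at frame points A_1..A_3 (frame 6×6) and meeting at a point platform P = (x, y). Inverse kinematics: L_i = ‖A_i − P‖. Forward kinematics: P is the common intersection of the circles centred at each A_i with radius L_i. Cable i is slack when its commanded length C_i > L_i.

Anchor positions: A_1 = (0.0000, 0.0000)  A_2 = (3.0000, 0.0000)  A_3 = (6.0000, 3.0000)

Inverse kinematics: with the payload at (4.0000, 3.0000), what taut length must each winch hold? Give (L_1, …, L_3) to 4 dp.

(5.0000, 3.1623, 2.0000)

cable 1: Δx=-4.0000, Δy=-3.0000; L_1 = √(Δx²+Δy²) = 5.0000
cable 2: Δx=-1.0000, Δy=-3.0000; L_2 = √(Δx²+Δy²) = 3.1623
cable 3: Δx=2.0000, Δy=0.0000; L_3 = √(Δx²+Δy²) = 2.0000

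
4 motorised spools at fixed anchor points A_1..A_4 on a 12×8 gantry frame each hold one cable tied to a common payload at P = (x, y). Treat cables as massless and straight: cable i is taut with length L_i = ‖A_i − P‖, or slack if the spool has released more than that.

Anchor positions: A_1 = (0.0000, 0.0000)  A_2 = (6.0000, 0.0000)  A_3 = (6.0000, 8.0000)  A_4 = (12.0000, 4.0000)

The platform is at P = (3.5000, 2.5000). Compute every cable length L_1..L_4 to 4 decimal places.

(4.3012, 3.5355, 6.0415, 8.6313)

cable 1: Δx=-3.5000, Δy=-2.5000; L_1 = √(Δx²+Δy²) = 4.3012
cable 2: Δx=2.5000, Δy=-2.5000; L_2 = √(Δx²+Δy²) = 3.5355
cable 3: Δx=2.5000, Δy=5.5000; L_3 = √(Δx²+Δy²) = 6.0415
cable 4: Δx=8.5000, Δy=1.5000; L_4 = √(Δx²+Δy²) = 8.6313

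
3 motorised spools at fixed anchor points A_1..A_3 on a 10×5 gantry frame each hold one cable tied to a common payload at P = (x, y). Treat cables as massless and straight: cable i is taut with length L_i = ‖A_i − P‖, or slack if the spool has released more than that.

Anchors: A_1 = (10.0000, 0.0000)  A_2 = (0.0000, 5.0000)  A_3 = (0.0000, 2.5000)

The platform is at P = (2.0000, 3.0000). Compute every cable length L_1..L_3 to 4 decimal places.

cable 1: Δx=8.0000, Δy=-3.0000; L_1 = √(Δx²+Δy²) = 8.5440
cable 2: Δx=-2.0000, Δy=2.0000; L_2 = √(Δx²+Δy²) = 2.8284
cable 3: Δx=-2.0000, Δy=-0.5000; L_3 = √(Δx²+Δy²) = 2.0616

(8.5440, 2.8284, 2.0616)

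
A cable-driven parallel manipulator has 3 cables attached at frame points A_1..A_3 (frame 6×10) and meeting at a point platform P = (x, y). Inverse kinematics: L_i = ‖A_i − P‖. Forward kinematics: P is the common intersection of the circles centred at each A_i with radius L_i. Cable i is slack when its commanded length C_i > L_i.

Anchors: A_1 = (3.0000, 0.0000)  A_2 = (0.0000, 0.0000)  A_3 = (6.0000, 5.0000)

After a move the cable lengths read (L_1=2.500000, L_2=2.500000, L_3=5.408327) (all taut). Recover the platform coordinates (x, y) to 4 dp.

circle eqns → linear via eq_j − eq_1; set q_j = A_j·A_j − L_j²
q_1 = 9.0000+0.0000−6.2500 = 2.7500
6.0000·x + 0.0000·y = q_1−q_2 = 9.0000
-6.0000·x − 10.0000·y = q_1−q_3 = -29.0000
solve first two rows → x=1.5000, y=2.0000

(1.5000, 2.0000)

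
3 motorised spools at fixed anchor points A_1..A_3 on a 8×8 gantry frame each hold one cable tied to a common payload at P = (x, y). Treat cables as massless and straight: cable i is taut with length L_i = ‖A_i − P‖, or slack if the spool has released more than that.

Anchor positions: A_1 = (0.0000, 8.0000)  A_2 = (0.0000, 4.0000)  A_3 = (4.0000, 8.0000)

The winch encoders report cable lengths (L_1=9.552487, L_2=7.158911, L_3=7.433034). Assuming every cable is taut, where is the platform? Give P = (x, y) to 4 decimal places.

(6.5000, 1.0000)

each cable: (A_i−P)·(A_i−P) = L_i²; let q_i = ‖A_i‖²−L_i²
q_1 = 0.0000+64.0000−91.2500 = -27.2500
row 1: 0.0000x + 8.0000y = 8.0000  (q_2=-35.2500)
row 2: -8.0000x + 0.0000y = -52.0000  (q_3=24.7500)
Cramer on rows 1–2 → x = 6.5000, y = 1.0000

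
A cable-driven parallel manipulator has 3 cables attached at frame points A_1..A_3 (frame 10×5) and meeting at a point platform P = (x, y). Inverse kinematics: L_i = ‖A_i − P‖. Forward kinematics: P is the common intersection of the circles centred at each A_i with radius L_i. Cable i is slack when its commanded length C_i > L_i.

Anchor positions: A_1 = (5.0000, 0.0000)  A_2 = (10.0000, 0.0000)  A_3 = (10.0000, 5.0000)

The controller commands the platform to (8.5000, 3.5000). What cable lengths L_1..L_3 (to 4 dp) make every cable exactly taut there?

L_1 = √((5.0000−8.5000)² + (0.0000−3.5000)²) = 4.9497
L_2 = √((10.0000−8.5000)² + (0.0000−3.5000)²) = 3.8079
L_3 = √((10.0000−8.5000)² + (5.0000−3.5000)²) = 2.1213

(4.9497, 3.8079, 2.1213)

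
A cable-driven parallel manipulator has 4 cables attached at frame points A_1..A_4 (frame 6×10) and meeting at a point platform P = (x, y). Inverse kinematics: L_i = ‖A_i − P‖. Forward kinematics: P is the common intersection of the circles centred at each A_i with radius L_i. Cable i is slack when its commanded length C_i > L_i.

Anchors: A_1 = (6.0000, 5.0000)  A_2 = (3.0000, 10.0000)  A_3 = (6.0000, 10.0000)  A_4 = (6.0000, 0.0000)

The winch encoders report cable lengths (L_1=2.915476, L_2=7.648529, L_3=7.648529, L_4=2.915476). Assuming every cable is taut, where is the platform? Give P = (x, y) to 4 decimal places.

(4.5000, 2.5000)

each cable: (A_i−P)·(A_i−P) = L_i²; let q_i = ‖A_i‖²−L_i²
q_1 = 36.0000+25.0000−8.5000 = 52.5000
row 1: 6.0000x − 10.0000y = 2.0000  (q_2=50.5000)
row 2: 0.0000x − 10.0000y = -25.0000  (q_3=77.5000)
row 3: 0.0000x + 10.0000y = 25.0000  (q_4=27.5000)
Cramer on rows 1–2 → x = 4.5000, y = 2.5000
check cable 4: ‖A_4−P‖² = 8.5000 ≈ L_4² = 8.5000 ✓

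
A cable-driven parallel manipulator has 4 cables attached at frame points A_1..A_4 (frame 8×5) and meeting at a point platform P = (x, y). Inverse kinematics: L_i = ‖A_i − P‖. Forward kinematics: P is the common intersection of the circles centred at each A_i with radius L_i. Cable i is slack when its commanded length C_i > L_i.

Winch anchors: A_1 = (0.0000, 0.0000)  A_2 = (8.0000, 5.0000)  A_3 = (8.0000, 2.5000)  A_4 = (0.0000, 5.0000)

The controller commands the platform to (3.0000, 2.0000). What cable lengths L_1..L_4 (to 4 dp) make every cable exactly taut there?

(3.6056, 5.8310, 5.0249, 4.2426)

cable 1: Δx=-3.0000, Δy=-2.0000; L_1 = √(Δx²+Δy²) = 3.6056
cable 2: Δx=5.0000, Δy=3.0000; L_2 = √(Δx²+Δy²) = 5.8310
cable 3: Δx=5.0000, Δy=0.5000; L_3 = √(Δx²+Δy²) = 5.0249
cable 4: Δx=-3.0000, Δy=3.0000; L_4 = √(Δx²+Δy²) = 4.2426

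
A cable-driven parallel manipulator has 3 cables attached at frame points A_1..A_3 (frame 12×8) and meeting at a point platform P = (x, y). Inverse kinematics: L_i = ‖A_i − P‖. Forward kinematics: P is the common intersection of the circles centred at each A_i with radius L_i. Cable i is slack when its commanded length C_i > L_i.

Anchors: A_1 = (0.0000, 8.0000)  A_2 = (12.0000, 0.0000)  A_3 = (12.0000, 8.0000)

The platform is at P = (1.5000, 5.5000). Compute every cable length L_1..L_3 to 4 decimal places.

L_1 = √((0.0000−1.5000)² + (8.0000−5.5000)²) = 2.9155
L_2 = √((12.0000−1.5000)² + (0.0000−5.5000)²) = 11.8533
L_3 = √((12.0000−1.5000)² + (8.0000−5.5000)²) = 10.7935

(2.9155, 11.8533, 10.7935)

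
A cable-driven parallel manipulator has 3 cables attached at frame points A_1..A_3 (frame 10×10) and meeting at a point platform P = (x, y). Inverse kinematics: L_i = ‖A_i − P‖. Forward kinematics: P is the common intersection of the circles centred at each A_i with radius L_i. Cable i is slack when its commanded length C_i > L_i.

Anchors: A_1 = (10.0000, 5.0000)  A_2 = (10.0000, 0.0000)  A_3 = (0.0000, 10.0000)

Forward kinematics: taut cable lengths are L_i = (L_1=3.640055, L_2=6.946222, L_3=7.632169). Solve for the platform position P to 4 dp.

(6.5000, 6.0000)

each cable: (A_i−P)·(A_i−P) = L_i²; let k_i = ‖A_i‖²−L_i²
k_1 = 100.0000+25.0000−13.2500 = 111.7500
row 1: 0.0000x + 10.0000y = 60.0000  (k_2=51.7500)
row 2: 20.0000x − 10.0000y = 70.0000  (k_3=41.7500)
Cramer on rows 1–2 → x = 6.5000, y = 6.0000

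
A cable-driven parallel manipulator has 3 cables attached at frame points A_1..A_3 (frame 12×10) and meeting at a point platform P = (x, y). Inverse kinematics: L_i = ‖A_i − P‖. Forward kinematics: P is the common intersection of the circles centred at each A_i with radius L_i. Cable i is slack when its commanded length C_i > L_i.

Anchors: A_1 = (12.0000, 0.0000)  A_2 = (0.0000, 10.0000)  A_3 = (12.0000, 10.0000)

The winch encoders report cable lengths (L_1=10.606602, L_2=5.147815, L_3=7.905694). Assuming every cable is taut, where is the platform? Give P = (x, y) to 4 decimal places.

circle eqns → linear via eq_j − eq_1; set q_j = A_j·A_j − L_j²
q_1 = 144.0000+0.0000−112.5000 = 31.5000
24.0000·x − 20.0000·y = q_1−q_2 = -42.0000
0.0000·x − 20.0000·y = q_1−q_3 = -150.0000
solve first two rows → x=4.5000, y=7.5000

(4.5000, 7.5000)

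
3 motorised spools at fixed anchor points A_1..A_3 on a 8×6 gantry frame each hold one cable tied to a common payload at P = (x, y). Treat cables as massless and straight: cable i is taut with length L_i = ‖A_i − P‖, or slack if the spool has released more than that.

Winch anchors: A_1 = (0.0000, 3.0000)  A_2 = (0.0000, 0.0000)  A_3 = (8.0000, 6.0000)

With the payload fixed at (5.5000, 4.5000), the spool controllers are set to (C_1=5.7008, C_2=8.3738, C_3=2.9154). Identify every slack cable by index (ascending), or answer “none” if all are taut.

cable 1: L_1 = ‖A_1−P‖ = 5.7009;  C_1 = 5.7008 → taut
cable 2: L_2 = ‖A_2−P‖ = 7.1063;  C_2 = 8.3738 → slack
cable 3: L_3 = ‖A_3−P‖ = 2.9155;  C_3 = 2.9154 → taut

2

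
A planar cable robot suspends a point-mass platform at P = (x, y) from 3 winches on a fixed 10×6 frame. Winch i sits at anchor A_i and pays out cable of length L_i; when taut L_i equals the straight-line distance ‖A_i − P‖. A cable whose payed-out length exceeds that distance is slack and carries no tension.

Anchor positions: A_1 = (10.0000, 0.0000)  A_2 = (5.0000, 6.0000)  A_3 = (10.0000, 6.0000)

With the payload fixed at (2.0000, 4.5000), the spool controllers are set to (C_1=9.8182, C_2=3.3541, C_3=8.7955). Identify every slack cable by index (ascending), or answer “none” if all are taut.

1, 3

cable 1: √((8.0000)²+(-4.5000)²)=9.1788, C_1=9.8182: slack
cable 2: √((3.0000)²+(1.5000)²)=3.3541, C_2=3.3541: taut
cable 3: √((8.0000)²+(1.5000)²)=8.1394, C_3=8.7955: slack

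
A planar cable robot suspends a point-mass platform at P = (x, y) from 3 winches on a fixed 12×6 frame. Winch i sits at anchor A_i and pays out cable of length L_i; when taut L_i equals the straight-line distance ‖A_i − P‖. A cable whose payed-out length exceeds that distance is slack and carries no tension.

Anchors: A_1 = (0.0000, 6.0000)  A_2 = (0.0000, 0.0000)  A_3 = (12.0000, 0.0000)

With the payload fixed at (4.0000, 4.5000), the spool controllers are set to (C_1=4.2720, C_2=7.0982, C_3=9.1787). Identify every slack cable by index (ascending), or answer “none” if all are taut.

cable 1: √((-4.0000)²+(1.5000)²)=4.2720, C_1=4.2720: taut
cable 2: √((-4.0000)²+(-4.5000)²)=6.0208, C_2=7.0982: slack
cable 3: √((8.0000)²+(-4.5000)²)=9.1788, C_3=9.1787: taut

2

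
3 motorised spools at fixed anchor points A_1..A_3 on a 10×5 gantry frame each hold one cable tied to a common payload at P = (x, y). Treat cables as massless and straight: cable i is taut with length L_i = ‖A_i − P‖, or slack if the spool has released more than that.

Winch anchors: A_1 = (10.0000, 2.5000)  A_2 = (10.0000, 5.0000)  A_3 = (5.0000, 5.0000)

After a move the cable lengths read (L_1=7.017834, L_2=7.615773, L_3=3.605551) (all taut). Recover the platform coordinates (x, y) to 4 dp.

(3.0000, 2.0000)

expand ‖A_i−P‖²=L_i² and subtract eq 1 (k_i ≔ ‖A_i‖²−L_i²)
k_1 = 100.0000+6.2500−49.2500 = 57.0000
eq1−eq2 → [0.0000  -5.0000]·P = -10.0000
eq1−eq3 → [10.0000  -5.0000]·P = 20.0000
2×2 solve → P = (3.0000, 2.0000)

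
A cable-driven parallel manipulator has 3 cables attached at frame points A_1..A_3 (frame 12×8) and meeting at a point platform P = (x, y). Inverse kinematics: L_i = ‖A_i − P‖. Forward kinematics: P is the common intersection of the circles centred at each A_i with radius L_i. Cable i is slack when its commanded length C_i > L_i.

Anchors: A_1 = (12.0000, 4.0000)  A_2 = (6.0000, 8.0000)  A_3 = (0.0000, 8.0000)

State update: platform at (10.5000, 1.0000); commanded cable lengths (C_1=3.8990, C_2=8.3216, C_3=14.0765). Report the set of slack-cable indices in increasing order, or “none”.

1, 3

cable 1: L_1 = ‖A_1−P‖ = 3.3541;  C_1 = 3.8990 → slack
cable 2: L_2 = ‖A_2−P‖ = 8.3217;  C_2 = 8.3216 → taut
cable 3: L_3 = ‖A_3−P‖ = 12.6194;  C_3 = 14.0765 → slack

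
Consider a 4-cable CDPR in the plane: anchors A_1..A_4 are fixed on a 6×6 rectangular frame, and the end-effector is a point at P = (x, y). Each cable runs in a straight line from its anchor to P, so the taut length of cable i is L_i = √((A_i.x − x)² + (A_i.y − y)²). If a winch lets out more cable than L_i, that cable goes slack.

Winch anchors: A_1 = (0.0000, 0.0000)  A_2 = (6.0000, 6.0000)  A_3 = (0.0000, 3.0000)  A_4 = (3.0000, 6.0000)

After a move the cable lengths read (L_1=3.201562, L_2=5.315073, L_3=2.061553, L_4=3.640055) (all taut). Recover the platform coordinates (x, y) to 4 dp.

expand ‖A_i−P‖²=L_i² and subtract eq 1 (k_i ≔ ‖A_i‖²−L_i²)
k_1 = 0.0000+0.0000−10.2500 = -10.2500
eq1−eq2 → [-12.0000  -12.0000]·P = -54.0000
eq1−eq3 → [0.0000  -6.0000]·P = -15.0000
eq1−eq4 → [-6.0000  -12.0000]·P = -42.0000
2×2 solve → P = (2.0000, 2.5000)
check cable 4: ‖A_4−P‖² = 13.2500 ≈ L_4² = 13.2500 ✓

(2.0000, 2.5000)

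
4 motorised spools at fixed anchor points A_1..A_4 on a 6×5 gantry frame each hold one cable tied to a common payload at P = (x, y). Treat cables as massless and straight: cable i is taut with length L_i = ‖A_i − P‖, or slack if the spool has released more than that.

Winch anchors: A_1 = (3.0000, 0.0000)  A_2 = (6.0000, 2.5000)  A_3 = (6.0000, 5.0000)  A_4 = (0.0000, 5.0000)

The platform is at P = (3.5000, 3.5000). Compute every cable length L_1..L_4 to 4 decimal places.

(3.5355, 2.6926, 2.9155, 3.8079)

L_1 = √((3.0000−3.5000)² + (0.0000−3.5000)²) = 3.5355
L_2 = √((6.0000−3.5000)² + (2.5000−3.5000)²) = 2.6926
L_3 = √((6.0000−3.5000)² + (5.0000−3.5000)²) = 2.9155
L_4 = √((0.0000−3.5000)² + (5.0000−3.5000)²) = 3.8079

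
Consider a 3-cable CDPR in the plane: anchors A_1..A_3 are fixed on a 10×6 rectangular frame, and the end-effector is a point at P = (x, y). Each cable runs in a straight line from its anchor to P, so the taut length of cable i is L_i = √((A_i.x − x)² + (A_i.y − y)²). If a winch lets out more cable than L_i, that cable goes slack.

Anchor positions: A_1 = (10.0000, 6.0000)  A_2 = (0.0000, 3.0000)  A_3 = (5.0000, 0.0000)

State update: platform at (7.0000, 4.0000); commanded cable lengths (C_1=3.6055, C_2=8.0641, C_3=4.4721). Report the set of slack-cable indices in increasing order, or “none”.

2

i=1: geometric 3.6056 vs commanded 3.6055 ⇒ taut
i=2: geometric 7.0711 vs commanded 8.0641 ⇒ slack
i=3: geometric 4.4721 vs commanded 4.4721 ⇒ taut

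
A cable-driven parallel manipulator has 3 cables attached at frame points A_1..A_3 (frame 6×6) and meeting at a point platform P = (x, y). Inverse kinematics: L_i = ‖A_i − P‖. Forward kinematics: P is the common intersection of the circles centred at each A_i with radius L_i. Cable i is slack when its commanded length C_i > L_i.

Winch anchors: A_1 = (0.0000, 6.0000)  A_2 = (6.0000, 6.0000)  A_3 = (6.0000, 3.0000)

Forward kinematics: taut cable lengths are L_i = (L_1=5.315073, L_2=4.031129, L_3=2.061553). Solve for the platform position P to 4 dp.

(4.0000, 2.5000)

each cable: (A_i−P)·(A_i−P) = L_i²; let q_i = ‖A_i‖²−L_i²
q_1 = 0.0000+36.0000−28.2500 = 7.7500
row 1: -12.0000x + 0.0000y = -48.0000  (q_2=55.7500)
row 2: -12.0000x + 6.0000y = -33.0000  (q_3=40.7500)
Cramer on rows 1–2 → x = 4.0000, y = 2.5000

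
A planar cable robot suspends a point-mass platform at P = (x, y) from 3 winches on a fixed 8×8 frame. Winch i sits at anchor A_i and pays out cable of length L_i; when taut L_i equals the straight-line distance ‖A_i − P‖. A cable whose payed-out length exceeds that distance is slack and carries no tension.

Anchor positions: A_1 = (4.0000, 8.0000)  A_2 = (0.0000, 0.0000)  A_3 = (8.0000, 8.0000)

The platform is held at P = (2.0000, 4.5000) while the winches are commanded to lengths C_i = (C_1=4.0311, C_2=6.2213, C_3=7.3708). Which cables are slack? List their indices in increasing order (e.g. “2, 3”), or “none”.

i=1: geometric 4.0311 vs commanded 4.0311 ⇒ taut
i=2: geometric 4.9244 vs commanded 6.2213 ⇒ slack
i=3: geometric 6.9462 vs commanded 7.3708 ⇒ slack

2, 3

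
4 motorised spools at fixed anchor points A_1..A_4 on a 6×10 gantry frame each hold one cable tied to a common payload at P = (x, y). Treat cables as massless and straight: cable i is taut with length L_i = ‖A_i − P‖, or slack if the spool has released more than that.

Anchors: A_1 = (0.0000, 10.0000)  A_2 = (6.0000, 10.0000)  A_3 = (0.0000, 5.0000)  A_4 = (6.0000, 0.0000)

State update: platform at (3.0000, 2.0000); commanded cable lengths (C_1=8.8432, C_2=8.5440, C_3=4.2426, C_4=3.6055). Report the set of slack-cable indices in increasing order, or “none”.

cable 1: L_1 = ‖A_1−P‖ = 8.5440;  C_1 = 8.8432 → slack
cable 2: L_2 = ‖A_2−P‖ = 8.5440;  C_2 = 8.5440 → taut
cable 3: L_3 = ‖A_3−P‖ = 4.2426;  C_3 = 4.2426 → taut
cable 4: L_4 = ‖A_4−P‖ = 3.6056;  C_4 = 3.6055 → taut

1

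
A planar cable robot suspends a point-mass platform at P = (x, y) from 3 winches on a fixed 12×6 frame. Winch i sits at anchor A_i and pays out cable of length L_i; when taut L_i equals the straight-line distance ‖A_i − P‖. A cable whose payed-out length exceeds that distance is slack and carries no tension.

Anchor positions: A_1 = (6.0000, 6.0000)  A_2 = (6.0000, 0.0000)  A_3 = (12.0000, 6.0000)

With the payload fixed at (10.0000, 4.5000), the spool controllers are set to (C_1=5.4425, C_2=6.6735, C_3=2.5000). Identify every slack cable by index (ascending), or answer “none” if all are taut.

1, 2

cable 1: L_1 = ‖A_1−P‖ = 4.2720;  C_1 = 5.4425 → slack
cable 2: L_2 = ‖A_2−P‖ = 6.0208;  C_2 = 6.6735 → slack
cable 3: L_3 = ‖A_3−P‖ = 2.5000;  C_3 = 2.5000 → taut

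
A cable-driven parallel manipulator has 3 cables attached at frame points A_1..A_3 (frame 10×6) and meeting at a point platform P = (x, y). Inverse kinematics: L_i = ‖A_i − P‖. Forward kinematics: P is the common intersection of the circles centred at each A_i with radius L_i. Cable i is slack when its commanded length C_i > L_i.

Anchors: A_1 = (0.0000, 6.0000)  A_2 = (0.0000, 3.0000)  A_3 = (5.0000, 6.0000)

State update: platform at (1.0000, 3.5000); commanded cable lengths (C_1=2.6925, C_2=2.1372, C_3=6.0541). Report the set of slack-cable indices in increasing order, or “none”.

2, 3

i=1: geometric 2.6926 vs commanded 2.6925 ⇒ taut
i=2: geometric 1.1180 vs commanded 2.1372 ⇒ slack
i=3: geometric 4.7170 vs commanded 6.0541 ⇒ slack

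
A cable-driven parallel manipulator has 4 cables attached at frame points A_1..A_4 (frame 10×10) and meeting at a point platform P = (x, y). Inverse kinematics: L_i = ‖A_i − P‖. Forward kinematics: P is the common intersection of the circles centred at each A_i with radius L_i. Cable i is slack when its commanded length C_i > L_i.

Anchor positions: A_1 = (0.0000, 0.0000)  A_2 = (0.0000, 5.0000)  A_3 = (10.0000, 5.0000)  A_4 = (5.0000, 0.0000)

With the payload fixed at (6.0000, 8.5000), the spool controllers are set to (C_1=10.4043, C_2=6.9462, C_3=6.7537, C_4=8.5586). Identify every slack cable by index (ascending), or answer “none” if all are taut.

cable 1: L_1 = ‖A_1−P‖ = 10.4043;  C_1 = 10.4043 → taut
cable 2: L_2 = ‖A_2−P‖ = 6.9462;  C_2 = 6.9462 → taut
cable 3: L_3 = ‖A_3−P‖ = 5.3151;  C_3 = 6.7537 → slack
cable 4: L_4 = ‖A_4−P‖ = 8.5586;  C_4 = 8.5586 → taut

3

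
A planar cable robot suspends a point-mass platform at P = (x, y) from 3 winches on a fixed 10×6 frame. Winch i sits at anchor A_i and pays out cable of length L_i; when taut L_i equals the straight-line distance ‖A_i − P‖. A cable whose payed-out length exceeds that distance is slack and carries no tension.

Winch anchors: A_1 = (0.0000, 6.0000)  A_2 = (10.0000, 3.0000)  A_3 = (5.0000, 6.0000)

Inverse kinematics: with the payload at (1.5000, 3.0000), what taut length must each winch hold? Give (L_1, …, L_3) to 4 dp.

cable 1: Δx=-1.5000, Δy=3.0000; L_1 = √(Δx²+Δy²) = 3.3541
cable 2: Δx=8.5000, Δy=0.0000; L_2 = √(Δx²+Δy²) = 8.5000
cable 3: Δx=3.5000, Δy=3.0000; L_3 = √(Δx²+Δy²) = 4.6098

(3.3541, 8.5000, 4.6098)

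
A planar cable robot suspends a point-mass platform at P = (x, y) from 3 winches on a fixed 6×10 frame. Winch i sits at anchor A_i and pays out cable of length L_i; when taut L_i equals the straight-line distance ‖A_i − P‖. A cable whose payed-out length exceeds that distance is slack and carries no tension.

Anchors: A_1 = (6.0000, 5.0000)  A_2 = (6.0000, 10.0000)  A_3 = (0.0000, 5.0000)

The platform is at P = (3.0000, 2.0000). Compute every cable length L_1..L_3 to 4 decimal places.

(4.2426, 8.5440, 4.2426)

L_1: Δ = A_1−P = (3.0000, 3.0000) → ‖Δ‖ = √18.0000 = 4.2426
L_2: Δ = A_2−P = (3.0000, 8.0000) → ‖Δ‖ = √73.0000 = 8.5440
L_3: Δ = A_3−P = (-3.0000, 3.0000) → ‖Δ‖ = √18.0000 = 4.2426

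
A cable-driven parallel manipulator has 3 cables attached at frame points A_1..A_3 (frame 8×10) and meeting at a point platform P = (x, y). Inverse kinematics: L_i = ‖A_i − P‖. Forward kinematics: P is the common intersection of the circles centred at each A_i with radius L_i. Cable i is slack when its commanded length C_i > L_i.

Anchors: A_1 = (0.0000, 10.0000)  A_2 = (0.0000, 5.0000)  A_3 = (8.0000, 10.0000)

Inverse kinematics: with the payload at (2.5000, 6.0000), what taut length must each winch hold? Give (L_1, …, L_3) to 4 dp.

(4.7170, 2.6926, 6.8007)

L_1 = √((0.0000−2.5000)² + (10.0000−6.0000)²) = 4.7170
L_2 = √((0.0000−2.5000)² + (5.0000−6.0000)²) = 2.6926
L_3 = √((8.0000−2.5000)² + (10.0000−6.0000)²) = 6.8007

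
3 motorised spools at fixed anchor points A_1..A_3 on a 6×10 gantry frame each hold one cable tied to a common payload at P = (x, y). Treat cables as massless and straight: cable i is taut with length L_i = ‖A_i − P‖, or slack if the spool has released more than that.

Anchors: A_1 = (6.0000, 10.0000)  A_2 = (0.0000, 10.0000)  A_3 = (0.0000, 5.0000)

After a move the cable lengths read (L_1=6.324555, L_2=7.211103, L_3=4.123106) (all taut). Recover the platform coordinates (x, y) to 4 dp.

(4.0000, 4.0000)

each cable: (A_i−P)·(A_i−P) = L_i²; let k_i = ‖A_i‖²−L_i²
k_1 = 36.0000+100.0000−40.0000 = 96.0000
row 1: 12.0000x + 0.0000y = 48.0000  (k_2=48.0000)
row 2: 12.0000x + 10.0000y = 88.0000  (k_3=8.0000)
Cramer on rows 1–2 → x = 4.0000, y = 4.0000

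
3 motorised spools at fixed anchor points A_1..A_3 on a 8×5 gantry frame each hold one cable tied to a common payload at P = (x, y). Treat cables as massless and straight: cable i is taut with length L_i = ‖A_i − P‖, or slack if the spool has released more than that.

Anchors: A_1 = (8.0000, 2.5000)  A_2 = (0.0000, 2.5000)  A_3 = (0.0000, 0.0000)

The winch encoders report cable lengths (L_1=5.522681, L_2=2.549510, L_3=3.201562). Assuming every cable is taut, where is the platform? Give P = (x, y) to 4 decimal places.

(2.5000, 2.0000)

each cable: (A_i−P)·(A_i−P) = L_i²; let q_i = ‖A_i‖²−L_i²
q_1 = 64.0000+6.2500−30.5000 = 39.7500
row 1: 16.0000x + 0.0000y = 40.0000  (q_2=-0.2500)
row 2: 16.0000x + 5.0000y = 50.0000  (q_3=-10.2500)
Cramer on rows 1–2 → x = 2.5000, y = 2.0000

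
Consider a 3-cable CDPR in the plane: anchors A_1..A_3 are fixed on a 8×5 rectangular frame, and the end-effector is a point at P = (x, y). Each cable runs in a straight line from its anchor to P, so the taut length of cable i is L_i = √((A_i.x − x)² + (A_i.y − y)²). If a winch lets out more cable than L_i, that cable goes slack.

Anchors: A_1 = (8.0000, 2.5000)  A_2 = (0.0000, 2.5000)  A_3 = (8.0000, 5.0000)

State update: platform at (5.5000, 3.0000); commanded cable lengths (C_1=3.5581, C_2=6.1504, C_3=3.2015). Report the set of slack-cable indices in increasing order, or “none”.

1, 2

i=1: geometric 2.5495 vs commanded 3.5581 ⇒ slack
i=2: geometric 5.5227 vs commanded 6.1504 ⇒ slack
i=3: geometric 3.2016 vs commanded 3.2015 ⇒ taut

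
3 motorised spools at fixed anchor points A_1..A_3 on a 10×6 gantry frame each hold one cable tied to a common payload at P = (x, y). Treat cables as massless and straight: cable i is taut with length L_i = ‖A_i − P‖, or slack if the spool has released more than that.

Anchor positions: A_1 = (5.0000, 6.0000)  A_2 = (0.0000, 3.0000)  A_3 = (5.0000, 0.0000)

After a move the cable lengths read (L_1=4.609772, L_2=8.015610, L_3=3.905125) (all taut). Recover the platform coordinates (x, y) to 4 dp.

(8.0000, 2.5000)

expand ‖A_i−P‖²=L_i² and subtract eq 1 (q_i ≔ ‖A_i‖²−L_i²)
q_1 = 25.0000+36.0000−21.2500 = 39.7500
eq1−eq2 → [10.0000  6.0000]·P = 95.0000
eq1−eq3 → [0.0000  12.0000]·P = 30.0000
2×2 solve → P = (8.0000, 2.5000)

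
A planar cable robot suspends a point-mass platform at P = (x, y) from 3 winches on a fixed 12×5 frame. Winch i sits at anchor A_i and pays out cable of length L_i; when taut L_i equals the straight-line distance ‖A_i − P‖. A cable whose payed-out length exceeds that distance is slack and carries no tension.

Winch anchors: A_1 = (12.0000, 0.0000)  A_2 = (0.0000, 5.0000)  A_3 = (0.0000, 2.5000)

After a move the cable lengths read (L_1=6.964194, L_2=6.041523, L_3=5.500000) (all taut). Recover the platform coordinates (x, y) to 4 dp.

expand ‖A_i−P‖²=L_i² and subtract eq 1 (k_i ≔ ‖A_i‖²−L_i²)
k_1 = 144.0000+0.0000−48.5000 = 95.5000
eq1−eq2 → [24.0000  -10.0000]·P = 107.0000
eq1−eq3 → [24.0000  -5.0000]·P = 119.5000
2×2 solve → P = (5.5000, 2.5000)

(5.5000, 2.5000)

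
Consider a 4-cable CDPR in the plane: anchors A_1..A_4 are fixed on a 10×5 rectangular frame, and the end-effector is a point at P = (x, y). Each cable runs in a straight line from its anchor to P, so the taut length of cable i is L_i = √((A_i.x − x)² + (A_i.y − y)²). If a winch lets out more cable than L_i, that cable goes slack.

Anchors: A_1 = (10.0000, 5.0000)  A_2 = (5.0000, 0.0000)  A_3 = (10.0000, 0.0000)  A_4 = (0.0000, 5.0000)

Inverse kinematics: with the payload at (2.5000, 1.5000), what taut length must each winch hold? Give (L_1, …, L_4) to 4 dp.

(8.2765, 2.9155, 7.6485, 4.3012)

L_1: Δ = A_1−P = (7.5000, 3.5000) → ‖Δ‖ = √68.5000 = 8.2765
L_2: Δ = A_2−P = (2.5000, -1.5000) → ‖Δ‖ = √8.5000 = 2.9155
L_3: Δ = A_3−P = (7.5000, -1.5000) → ‖Δ‖ = √58.5000 = 7.6485
L_4: Δ = A_4−P = (-2.5000, 3.5000) → ‖Δ‖ = √18.5000 = 4.3012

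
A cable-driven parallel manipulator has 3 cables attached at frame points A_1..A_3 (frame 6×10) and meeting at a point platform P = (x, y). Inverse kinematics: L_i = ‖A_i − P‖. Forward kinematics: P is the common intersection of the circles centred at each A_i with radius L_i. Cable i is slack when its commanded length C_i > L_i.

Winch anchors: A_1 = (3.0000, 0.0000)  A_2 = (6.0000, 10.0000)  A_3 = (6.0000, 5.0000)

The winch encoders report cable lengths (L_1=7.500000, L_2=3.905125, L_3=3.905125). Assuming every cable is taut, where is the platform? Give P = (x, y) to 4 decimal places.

expand ‖A_i−P‖²=L_i² and subtract eq 1 (k_i ≔ ‖A_i‖²−L_i²)
k_1 = 9.0000+0.0000−56.2500 = -47.2500
eq1−eq2 → [-6.0000  -20.0000]·P = -168.0000
eq1−eq3 → [-6.0000  -10.0000]·P = -93.0000
2×2 solve → P = (3.0000, 7.5000)

(3.0000, 7.5000)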